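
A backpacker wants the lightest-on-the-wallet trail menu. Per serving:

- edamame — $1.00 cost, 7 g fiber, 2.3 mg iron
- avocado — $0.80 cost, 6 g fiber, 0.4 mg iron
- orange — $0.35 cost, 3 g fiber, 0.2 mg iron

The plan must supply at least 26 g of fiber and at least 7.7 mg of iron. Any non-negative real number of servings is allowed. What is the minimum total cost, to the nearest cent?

At the optimum either one food covers both requirements or two foods hit both targets exactly; no other combination can be cheaper.
edamame only: max(26/7, 7.7/2.3) = 3.714 servings → $3.71.
avocado only: max(26/6, 7.7/0.4) = 19.25 servings → $15.40.
orange only: max(26/3, 7.7/0.2) = 38.5 servings → $13.47.
edamame + avocado with both tight: 3.255 servings and 0.5364 servings → $3.68.
edamame + orange with both tight: 3.255 servings and 1.073 servings → $3.63.
avocado + orange (both tight): parallel constraints — no distinct corner.
The minimum over all feasible corners is $3.63.

$3.63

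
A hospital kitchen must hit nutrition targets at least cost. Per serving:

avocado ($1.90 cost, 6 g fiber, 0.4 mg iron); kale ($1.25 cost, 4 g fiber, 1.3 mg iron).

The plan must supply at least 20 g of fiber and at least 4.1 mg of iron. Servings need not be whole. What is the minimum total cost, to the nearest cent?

avocado only: max(20/6, 4.1/0.4) = 10.25 servings → $19.48.
kale only: max(20/4, 4.1/1.3) = 5 servings → $6.25.
avocado + kale with both tight: 1.548 servings and 2.677 servings → $6.29.
The minimum over all feasible corners is $6.25.

$6.25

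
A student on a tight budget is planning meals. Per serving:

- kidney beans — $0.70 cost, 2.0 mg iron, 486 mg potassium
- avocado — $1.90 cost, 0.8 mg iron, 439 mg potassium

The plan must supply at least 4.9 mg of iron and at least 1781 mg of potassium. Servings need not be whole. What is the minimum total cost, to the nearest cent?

Compare the cost at each extreme point of the feasible region.
kidney beans only: max(4.9/2.0, 1781/486) = 3.665 servings → $2.57.
avocado only: max(4.9/0.8, 1781/439) = 6.125 servings → $11.64.
kidney beans + avocado with both tight: 1.485 servings and 2.413 servings → $5.62.
Cheapest feasible corner: $2.57.

$2.57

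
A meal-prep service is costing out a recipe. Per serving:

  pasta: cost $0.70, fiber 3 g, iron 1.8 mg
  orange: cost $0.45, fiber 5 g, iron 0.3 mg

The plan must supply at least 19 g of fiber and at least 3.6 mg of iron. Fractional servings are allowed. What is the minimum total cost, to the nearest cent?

pasta only: max(19/3, 3.6/1.8) = 6.333 servings → $4.43.
orange only: max(19/5, 3.6/0.3) = 12 servings → $5.40.
pasta + orange with both tight: 1.519 servings and 2.889 servings → $2.36.
So the least-cost plan costs $2.36.

$2.36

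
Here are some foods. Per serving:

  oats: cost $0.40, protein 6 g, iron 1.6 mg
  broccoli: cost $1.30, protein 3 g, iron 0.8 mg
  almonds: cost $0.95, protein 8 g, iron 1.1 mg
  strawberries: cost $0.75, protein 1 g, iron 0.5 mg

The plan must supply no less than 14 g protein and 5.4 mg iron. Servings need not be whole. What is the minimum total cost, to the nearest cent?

$1.35

Minimising a linear cost over {protein ≥ 14, iron ≥ 5.4, servings ≥ 0} — the optimum is at a vertex, using one or two foods.
oats only: max(14/6, 5.4/1.6) = 3.375 servings → $1.35.
broccoli only: max(14/3, 5.4/0.8) = 6.75 servings → $8.78.
almonds only: max(14/8, 5.4/1.1) = 4.909 servings → $4.66.
strawberries only: max(14/1, 5.4/0.5) = 14 servings → $10.50.
oats + broccoli (both tight): parallel constraints — no distinct corner.
oats + almonds with both targets exact would need a negative amount; discard.
oats + strawberries with both tight: 1.143 servings and 7.143 servings → $5.81.
broccoli + almonds: the both-tight solution has a negative serving — not a feasible corner.
broccoli + strawberries with both tight: 2.286 servings and 7.143 servings → $8.33.
almonds + strawberries with both tight: 0.5517 servings and 9.586 servings → $7.71.
So the least-cost plan costs $1.35.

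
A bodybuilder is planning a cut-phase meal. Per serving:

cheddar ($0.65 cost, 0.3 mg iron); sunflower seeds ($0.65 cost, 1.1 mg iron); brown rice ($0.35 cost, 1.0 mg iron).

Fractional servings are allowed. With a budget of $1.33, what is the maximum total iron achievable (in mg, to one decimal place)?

Iron per dollar: brown rice 2.857, sunflower seeds 1.692, cheddar 0.4615.
With no serving limits, spend the whole cost allowance on brown rice: $1.33 / $0.35 × 1.0 mg = 3.8 mg.

3.8 mg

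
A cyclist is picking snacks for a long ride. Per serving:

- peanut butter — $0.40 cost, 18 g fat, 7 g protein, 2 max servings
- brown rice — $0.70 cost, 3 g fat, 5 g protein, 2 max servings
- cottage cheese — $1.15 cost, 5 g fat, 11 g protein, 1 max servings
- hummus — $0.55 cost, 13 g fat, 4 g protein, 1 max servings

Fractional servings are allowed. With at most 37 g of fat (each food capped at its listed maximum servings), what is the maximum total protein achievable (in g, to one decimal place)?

Protein per g fat: cottage cheese 2.2, brown rice 1.667, peanut butter 0.3889, hummus 0.3077.
Take 1 serving of cottage cheese: uses 5 g fat, +11.0 g protein (running total 11.0 g).
Take 2 servings of brown rice: uses 6 g fat, +10.0 g protein (running total 21.0 g).
Take 1.444 servings of peanut butter: uses 26 g fat, +10.1 g protein (running total 31.1 g).
Filling greedily by protein-per-g fat is optimal for one linear limit, giving 31.1 g.

31.1 g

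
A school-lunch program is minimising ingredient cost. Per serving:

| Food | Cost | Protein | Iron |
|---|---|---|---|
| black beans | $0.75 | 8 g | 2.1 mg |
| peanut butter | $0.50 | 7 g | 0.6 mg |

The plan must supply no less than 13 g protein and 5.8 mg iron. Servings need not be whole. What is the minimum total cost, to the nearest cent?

$2.07

An LP optimum is at a vertex; with two nutrient constraints at most two foods are used. Check each candidate.
black beans only: max(13/8, 5.8/2.1) = 2.762 servings → $2.07.
peanut butter only: max(13/7, 5.8/0.6) = 9.667 servings → $4.83.
black beans + peanut butter: the both-tight solution has a negative serving — not a feasible corner.
Cheapest feasible corner: $2.07.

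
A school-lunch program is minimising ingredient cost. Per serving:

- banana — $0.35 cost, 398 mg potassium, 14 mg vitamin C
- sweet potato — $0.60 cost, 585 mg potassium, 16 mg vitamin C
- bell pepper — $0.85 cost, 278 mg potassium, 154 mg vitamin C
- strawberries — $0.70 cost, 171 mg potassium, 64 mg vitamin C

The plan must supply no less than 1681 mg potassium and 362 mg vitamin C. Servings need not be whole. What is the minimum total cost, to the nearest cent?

banana only: max(1681/398, 362/14) = 25.86 servings → $9.05.
sweet potato only: max(1681/585, 362/16) = 22.62 servings → $13.57.
bell pepper only: max(1681/278, 362/154) = 6.047 servings → $5.14.
strawberries only: max(1681/171, 362/64) = 9.83 servings → $6.88.
banana + sweet potato with both targets exact would need a negative amount; discard.
banana + bell pepper with both tight: 2.757 servings and 2.1 servings → $2.75.
banana + strawberries with both tight: 1.979 servings and 5.223 servings → $4.35.
sweet potato + bell pepper with both tight: 1.848 servings and 2.159 servings → $2.94.
sweet potato + strawberries with both tight: 1.316 servings and 5.327 servings → $4.52.
bell pepper + strawberries: the both-tight solution has a negative serving — not a feasible corner.
The minimum over all feasible corners is $2.75.

$2.75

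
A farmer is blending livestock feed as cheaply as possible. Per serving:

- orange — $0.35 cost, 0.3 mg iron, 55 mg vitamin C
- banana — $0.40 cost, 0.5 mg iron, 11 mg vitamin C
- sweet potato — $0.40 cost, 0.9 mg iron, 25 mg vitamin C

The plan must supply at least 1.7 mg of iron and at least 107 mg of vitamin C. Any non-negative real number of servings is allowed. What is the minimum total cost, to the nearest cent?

Compare the cost at each extreme point of the feasible region.
orange only: max(1.7/0.3, 107/55) = 5.667 servings → $1.98.
banana only: max(1.7/0.5, 107/11) = 9.727 servings → $3.89.
sweet potato only: max(1.7/0.9, 107/25) = 4.28 servings → $1.71.
orange + banana with both tight: 1.438 servings and 2.537 servings → $1.52.
orange + sweet potato with both tight: 1.281 servings and 1.462 servings → $1.03.
banana + sweet potato with both targets exact would need a negative amount; discard.
Cheapest feasible corner: $1.03.

$1.03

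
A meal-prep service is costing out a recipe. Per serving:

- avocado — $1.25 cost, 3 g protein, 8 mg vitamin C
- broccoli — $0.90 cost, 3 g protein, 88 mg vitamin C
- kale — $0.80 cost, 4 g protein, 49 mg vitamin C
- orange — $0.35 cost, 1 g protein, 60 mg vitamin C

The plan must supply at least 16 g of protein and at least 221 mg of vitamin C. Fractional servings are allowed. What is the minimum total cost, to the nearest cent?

$3.28

Check every corner: each single food scaled to meet both minima, and each pair solved so both constraints bind.
avocado only: max(16/3, 221/8) = 27.62 servings → $34.53.
broccoli only: max(16/3, 221/88) = 5.333 servings → $4.80.
kale only: max(16/4, 221/49) = 4.51 servings → $3.61.
orange only: max(16/1, 221/60) = 16 servings → $5.60.
avocado + broccoli with both tight: 3.104 servings and 2.229 servings → $5.89.
avocado + kale: the both-tight solution has a negative serving — not a feasible corner.
avocado + orange with both tight: 4.297 servings and 3.11 servings → $6.46.
broccoli + kale with both tight: 0.4878 servings and 3.634 servings → $3.35.
broccoli + orange: intersection lies outside the first quadrant.
kale + orange with both tight: 3.869 servings and 0.5236 servings → $3.28.
Cheapest feasible corner: $3.28.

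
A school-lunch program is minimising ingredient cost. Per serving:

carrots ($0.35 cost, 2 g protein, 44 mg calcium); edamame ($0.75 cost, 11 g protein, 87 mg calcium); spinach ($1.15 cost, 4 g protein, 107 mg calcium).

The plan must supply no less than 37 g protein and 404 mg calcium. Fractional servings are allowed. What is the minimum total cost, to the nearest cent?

$3.37

For a min-cost LP with two ≥-constraints, a basic feasible solution has at most two positive variables.
carrots only: max(37/2, 404/44) = 18.5 servings → $6.47.
edamame only: max(37/11, 404/87) = 4.644 servings → $3.48.
spinach only: max(37/4, 404/107) = 9.25 servings → $10.64.
carrots + edamame with both tight: 3.952 servings and 2.645 servings → $3.37.
carrots + spinach with both targets exact would need a negative amount; discard.
edamame + spinach with both tight: 2.826 servings and 1.478 servings → $3.82.
So the least-cost plan costs $3.37.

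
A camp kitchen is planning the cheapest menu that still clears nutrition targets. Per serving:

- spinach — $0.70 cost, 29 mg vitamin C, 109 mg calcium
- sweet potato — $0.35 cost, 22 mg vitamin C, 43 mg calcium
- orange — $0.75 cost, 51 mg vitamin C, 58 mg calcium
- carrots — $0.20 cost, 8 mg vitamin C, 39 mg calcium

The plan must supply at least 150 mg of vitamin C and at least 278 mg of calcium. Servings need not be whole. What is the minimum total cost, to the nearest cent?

spinach only: max(150/29, 278/109) = 5.172 servings → $3.62.
sweet potato only: max(150/22, 278/43) = 6.818 servings → $2.39.
orange only: max(150/51, 278/58) = 4.793 servings → $3.59.
carrots only: max(150/8, 278/39) = 18.75 servings → $3.75.
spinach + sweet potato with both targets exact would need a negative amount; discard.
spinach + orange with both tight: 1.413 servings and 2.138 servings → $2.59.
spinach + carrots: the both-tight solution has a negative serving — not a feasible corner.
sweet potato + orange with both tight: 5.974 servings and 0.3642 servings → $2.36.
sweet potato + carrots: the both-tight solution has a negative serving — not a feasible corner.
orange + carrots with both tight: 2.378 servings and 3.592 servings → $2.50.
So the least-cost plan costs $2.36.

$2.36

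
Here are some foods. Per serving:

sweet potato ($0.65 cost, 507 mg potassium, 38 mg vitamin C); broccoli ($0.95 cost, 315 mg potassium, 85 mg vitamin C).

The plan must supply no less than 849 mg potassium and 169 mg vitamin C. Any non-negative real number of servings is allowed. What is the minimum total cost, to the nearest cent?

$2.03

Compare the cost at each extreme point of the feasible region.
sweet potato only: max(849/507, 169/38) = 4.447 servings → $2.89.
broccoli only: max(849/315, 169/85) = 2.695 servings → $2.56.
sweet potato + broccoli with both tight: 0.6082 servings and 1.716 servings → $2.03.
The minimum over all feasible corners is $2.03.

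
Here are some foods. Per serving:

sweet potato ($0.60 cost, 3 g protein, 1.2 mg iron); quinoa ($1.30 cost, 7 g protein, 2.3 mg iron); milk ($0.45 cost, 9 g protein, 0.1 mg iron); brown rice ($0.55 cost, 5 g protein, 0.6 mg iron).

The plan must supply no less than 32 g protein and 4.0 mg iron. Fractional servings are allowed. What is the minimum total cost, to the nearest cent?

$3.01

For a min-cost LP with two ≥-constraints, a basic feasible solution has at most two positive variables.
sweet potato only: max(32/3, 4.0/1.2) = 10.67 servings → $6.40.
quinoa only: max(32/7, 4.0/2.3) = 4.571 servings → $5.94.
milk only: max(32/9, 4.0/0.1) = 40 servings → $18.00.
brown rice only: max(32/5, 4.0/0.6) = 6.667 servings → $3.67.
sweet potato + quinoa: intersection lies outside the first quadrant.
sweet potato + milk with both tight: 3.124 servings and 2.514 servings → $3.01.
sweet potato + brown rice with both tight: 0.1905 servings and 6.286 servings → $3.57.
quinoa + milk with both tight: 1.64 servings and 2.28 servings → $3.16.
quinoa + brown rice with both tight: 0.1096 servings and 6.247 servings → $3.58.
milk + brown rice: the both-tight solution has a negative serving — not a feasible corner.
The minimum over all feasible corners is $3.01.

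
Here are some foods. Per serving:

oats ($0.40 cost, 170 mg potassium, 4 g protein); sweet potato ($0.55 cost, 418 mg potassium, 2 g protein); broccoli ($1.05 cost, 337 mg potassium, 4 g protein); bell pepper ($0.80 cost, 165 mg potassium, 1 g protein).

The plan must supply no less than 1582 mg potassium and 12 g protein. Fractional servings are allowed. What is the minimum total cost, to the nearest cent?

The cheapest plan sits at a corner of the feasible region — with two constraints it uses at most two foods.
oats only: max(1582/170, 12/4) = 9.306 servings → $3.72.
sweet potato only: max(1582/418, 12/2) = 6 servings → $3.30.
broccoli only: max(1582/337, 12/4) = 4.694 servings → $4.93.
bell pepper only: max(1582/165, 12/1) = 12 servings → $9.60.
oats + sweet potato with both tight: 1.39 servings and 3.219 servings → $2.33.
oats + broccoli: intersection lies outside the first quadrant.
oats + bell pepper with both tight: 0.8122 servings and 8.751 servings → $7.33.
sweet potato + broccoli with both tight: 2.289 servings and 1.856 servings → $3.21.
sweet potato + bell pepper with both targets exact would need a negative amount; discard.
broccoli + bell pepper with both tight: 1.232 servings and 7.071 servings → $6.95.
So the least-cost plan costs $2.33.

$2.33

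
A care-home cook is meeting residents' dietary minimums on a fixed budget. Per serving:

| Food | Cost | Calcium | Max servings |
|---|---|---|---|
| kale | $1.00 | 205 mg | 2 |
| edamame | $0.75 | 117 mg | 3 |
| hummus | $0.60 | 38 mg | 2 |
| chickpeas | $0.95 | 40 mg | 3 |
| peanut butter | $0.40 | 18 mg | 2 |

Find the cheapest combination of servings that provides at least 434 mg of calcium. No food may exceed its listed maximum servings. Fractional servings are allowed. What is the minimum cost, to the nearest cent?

Cost per mg of calcium: kale $0.0049, edamame $0.0064, hummus $0.0158, peanut butter $0.0222, chickpeas $0.0238.
Take 2 servings of kale: +410.0 mg calcium for $2.00 (total $2.00, still need 24.0 mg).
Take 0.2051 servings of edamame: +24.0 mg calcium for $0.15 (total $2.15, still need 0.0 mg).
Filling from the cheapest source first is optimal under one linear minimum: $2.15.

$2.15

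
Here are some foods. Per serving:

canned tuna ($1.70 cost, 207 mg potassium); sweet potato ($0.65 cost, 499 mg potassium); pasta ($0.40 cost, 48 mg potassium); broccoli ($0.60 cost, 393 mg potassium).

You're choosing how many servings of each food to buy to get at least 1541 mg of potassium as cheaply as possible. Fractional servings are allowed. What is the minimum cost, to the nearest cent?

Cost per mg of potassium: sweet potato $0.0013, broccoli $0.0015, canned tuna $0.0082, pasta $0.0083.
With no serving limits, use only sweet potato: 1541 mg / 499 mg = 3.088 servings × $0.65 = $2.01.

$2.01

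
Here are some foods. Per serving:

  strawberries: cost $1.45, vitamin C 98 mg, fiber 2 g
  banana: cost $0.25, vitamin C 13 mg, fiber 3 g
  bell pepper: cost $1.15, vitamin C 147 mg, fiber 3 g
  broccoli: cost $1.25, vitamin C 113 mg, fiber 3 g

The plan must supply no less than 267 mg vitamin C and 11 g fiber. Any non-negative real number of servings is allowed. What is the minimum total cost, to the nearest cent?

This is a tiny linear program; its minimum lies at a vertex of the feasible set. List the vertices and price them.
strawberries only: max(267/98, 11/2) = 5.5 servings → $7.97.
banana only: max(267/13, 11/3) = 20.54 servings → $5.13.
bell pepper only: max(267/147, 11/3) = 3.667 servings → $4.22.
broccoli only: max(267/113, 11/3) = 3.667 servings → $4.58.
strawberries + banana with both tight: 2.455 servings and 2.03 servings → $4.07.
strawberries + bell pepper (both tight): parallel constraints — no distinct corner.
strawberries + broccoli: the both-tight solution has a negative serving — not a feasible corner.
banana + bell pepper with both tight: 2.03 servings and 1.637 servings → $2.39.
banana + broccoli with both tight: 1.473 servings and 2.193 servings → $3.11.
bell pepper + broccoli: intersection lies outside the first quadrant.
The minimum over all feasible corners is $2.39.

$2.39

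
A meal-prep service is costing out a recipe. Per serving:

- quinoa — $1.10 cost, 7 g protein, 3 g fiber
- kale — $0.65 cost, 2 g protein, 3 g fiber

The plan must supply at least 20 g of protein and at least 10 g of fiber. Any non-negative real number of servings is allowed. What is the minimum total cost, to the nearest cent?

$3.37

Compare the cost at each extreme point of the feasible region.
quinoa only: max(20/7, 10/3) = 3.333 servings → $3.67.
kale only: max(20/2, 10/3) = 10 servings → $6.50.
quinoa + kale with both tight: 2.667 servings and 0.6667 servings → $3.37.
The minimum over all feasible corners is $3.37.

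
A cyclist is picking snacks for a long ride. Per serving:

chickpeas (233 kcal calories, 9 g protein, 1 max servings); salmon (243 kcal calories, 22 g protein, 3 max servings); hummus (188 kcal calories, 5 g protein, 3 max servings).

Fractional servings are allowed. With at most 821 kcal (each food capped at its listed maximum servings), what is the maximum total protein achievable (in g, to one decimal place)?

Protein per kcal: salmon 0.09053, chickpeas 0.03863, hummus 0.0266.
Take 3 servings of salmon: uses 729 kcal, +66.0 g protein (running total 66.0 g).
Take 0.3948 servings of chickpeas: uses 92 kcal, +3.6 g protein (running total 69.6 g).
Filling greedily by protein-per-kcal is optimal for one linear limit, giving 69.6 g.

69.6 g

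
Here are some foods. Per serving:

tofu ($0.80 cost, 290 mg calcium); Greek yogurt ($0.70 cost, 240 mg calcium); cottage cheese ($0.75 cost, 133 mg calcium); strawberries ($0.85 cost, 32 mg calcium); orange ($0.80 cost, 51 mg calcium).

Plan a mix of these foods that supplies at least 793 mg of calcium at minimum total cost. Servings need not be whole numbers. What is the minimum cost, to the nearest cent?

Cost per mg of calcium: tofu $0.0028, Greek yogurt $0.0029, cottage cheese $0.0056, orange $0.0157, strawberries $0.0266.
With no serving limits, use only tofu: 793 mg / 290 mg = 2.734 servings × $0.80 = $2.19.

$2.19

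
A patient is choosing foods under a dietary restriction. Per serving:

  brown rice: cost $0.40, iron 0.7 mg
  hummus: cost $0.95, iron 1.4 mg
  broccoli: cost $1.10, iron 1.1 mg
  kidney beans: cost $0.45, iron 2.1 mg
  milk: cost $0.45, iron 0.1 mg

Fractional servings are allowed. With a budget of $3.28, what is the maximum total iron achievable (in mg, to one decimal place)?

Iron per dollar: kidney beans 4.667, brown rice 1.75, hummus 1.474, broccoli 1, milk 0.2222.
With no serving limits, spend the whole cost allowance on kidney beans: $3.28 / $0.45 × 2.1 mg = 15.3 mg.

15.3 mg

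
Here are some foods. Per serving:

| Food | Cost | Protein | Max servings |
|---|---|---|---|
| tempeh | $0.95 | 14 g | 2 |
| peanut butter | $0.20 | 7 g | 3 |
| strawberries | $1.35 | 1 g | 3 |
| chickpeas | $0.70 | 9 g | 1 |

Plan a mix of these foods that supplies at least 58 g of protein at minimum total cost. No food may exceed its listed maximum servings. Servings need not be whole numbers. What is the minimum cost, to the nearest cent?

Cost per g of protein: peanut butter $0.0286, tempeh $0.0679, chickpeas $0.0778, strawberries $1.3500.
Take 3 servings of peanut butter: +21.0 g protein for $0.60 (total $0.60, still need 37.0 g).
Take 2 servings of tempeh: +28.0 g protein for $1.90 (total $2.50, still need 9.0 g).
Take 1 serving of chickpeas: +9.0 g protein for $0.70 (total $3.20, still need 0.0 g).
Filling from the cheapest source first is optimal under one linear minimum: $3.20.

$3.20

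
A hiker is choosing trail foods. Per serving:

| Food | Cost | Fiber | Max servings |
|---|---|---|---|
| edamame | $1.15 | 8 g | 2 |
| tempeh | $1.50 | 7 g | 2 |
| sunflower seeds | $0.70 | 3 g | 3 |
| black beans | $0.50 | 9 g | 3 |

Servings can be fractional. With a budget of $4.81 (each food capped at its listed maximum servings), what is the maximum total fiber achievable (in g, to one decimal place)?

Fiber per dollar: black beans 18, edamame 6.957, tempeh 4.667, sunflower seeds 4.286.
Take 3 servings of black beans: spends $1.50, +27.0 g fiber (running total 27.0 g).
Take 2 servings of edamame: spends $2.30, +16.0 g fiber (running total 43.0 g).
Take 0.6733 servings of tempeh: spends $1.01, +4.7 g fiber (running total 47.7 g).
Greedy by best ratio exhausts the cost allowance optimally: 47.7 g.

47.7 g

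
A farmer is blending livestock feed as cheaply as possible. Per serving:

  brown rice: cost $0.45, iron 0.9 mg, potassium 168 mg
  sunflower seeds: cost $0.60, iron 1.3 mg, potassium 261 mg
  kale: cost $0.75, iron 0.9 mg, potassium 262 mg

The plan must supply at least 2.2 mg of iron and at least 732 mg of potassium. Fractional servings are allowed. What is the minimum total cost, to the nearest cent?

At the optimum either one food covers both requirements or two foods hit both targets exactly; no other combination can be cheaper.
brown rice only: max(2.2/0.9, 732/168) = 4.357 servings → $1.96.
sunflower seeds only: max(2.2/1.3, 732/261) = 2.805 servings → $1.68.
kale only: max(2.2/0.9, 732/262) = 2.794 servings → $2.10.
brown rice + sunflower seeds with both targets exact would need a negative amount; discard.
brown rice + kale: the both-tight solution has a negative serving — not a feasible corner.
sunflower seeds + kale: intersection lies outside the first quadrant.
Cheapest feasible corner: $1.68.

$1.68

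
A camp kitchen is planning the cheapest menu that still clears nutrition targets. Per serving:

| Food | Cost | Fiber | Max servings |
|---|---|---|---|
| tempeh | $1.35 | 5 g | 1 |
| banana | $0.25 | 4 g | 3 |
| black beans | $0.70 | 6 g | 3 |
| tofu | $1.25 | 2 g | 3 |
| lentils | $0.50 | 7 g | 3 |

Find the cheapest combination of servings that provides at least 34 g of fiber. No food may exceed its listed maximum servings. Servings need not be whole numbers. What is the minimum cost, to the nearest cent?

$2.37

Cost per g of fiber: banana $0.0625, lentils $0.0714, black beans $0.1167, tempeh $0.2700, tofu $0.6250.
Take 3 servings of banana: +12.0 g fiber for $0.75 (total $0.75, still need 22.0 g).
Take 3 servings of lentils: +21.0 g fiber for $1.50 (total $2.25, still need 1.0 g).
Take 0.1667 servings of black beans: +1.0 g fiber for $0.12 (total $2.37, still need 0.0 g).
Filling from the cheapest source first is optimal under one linear minimum: $2.37.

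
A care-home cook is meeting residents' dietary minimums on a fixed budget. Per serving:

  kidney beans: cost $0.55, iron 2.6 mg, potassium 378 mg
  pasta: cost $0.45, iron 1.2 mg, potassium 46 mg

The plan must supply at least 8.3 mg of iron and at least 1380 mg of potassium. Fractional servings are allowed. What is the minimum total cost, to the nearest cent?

$2.01

For a min-cost LP with two ≥-constraints, a basic feasible solution has at most two positive variables.
kidney beans only: max(8.3/2.6, 1380/378) = 3.651 servings → $2.01.
pasta only: max(8.3/1.2, 1380/46) = 30 servings → $13.50.
kidney beans + pasta: intersection lies outside the first quadrant.
The minimum over all feasible corners is $2.01.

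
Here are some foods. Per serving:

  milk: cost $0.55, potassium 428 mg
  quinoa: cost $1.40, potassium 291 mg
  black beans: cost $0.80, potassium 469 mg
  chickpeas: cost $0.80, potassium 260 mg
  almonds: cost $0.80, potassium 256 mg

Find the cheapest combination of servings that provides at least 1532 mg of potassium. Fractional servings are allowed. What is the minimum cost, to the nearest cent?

Cost per mg of potassium: milk $0.0013, black beans $0.0017, chickpeas $0.0031, almonds $0.0031, quinoa $0.0048.
With no serving limits, use only milk: 1532 mg / 428 mg = 3.579 servings × $0.55 = $1.97.

$1.97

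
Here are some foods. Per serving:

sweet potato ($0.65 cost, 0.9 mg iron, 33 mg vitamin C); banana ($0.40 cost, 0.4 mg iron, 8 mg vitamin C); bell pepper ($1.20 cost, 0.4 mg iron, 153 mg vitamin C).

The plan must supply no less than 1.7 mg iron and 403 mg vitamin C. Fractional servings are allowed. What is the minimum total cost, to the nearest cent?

$3.47

Check every corner: each single food scaled to meet both minima, and each pair solved so both constraints bind.
sweet potato only: max(1.7/0.9, 403/33) = 12.21 servings → $7.94.
banana only: max(1.7/0.4, 403/8) = 50.38 servings → $20.15.
bell pepper only: max(1.7/0.4, 403/153) = 4.25 servings → $5.10.
sweet potato + banana: the both-tight solution has a negative serving — not a feasible corner.
sweet potato + bell pepper with both tight: 0.7944 servings and 2.463 servings → $3.47.
banana + bell pepper with both tight: 1.705 servings and 2.545 servings → $3.74.
So the least-cost plan costs $3.47.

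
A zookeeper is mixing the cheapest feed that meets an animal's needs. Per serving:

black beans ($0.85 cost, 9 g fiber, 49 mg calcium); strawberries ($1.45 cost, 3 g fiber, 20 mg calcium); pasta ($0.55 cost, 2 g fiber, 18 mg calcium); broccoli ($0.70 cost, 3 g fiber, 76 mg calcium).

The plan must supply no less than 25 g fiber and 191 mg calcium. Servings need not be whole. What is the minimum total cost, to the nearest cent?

$2.74

At the optimum either one food covers both requirements or two foods hit both targets exactly; no other combination can be cheaper.
black beans only: max(25/9, 191/49) = 3.898 servings → $3.31.
strawberries only: max(25/3, 191/20) = 9.55 servings → $13.85.
pasta only: max(25/2, 191/18) = 12.5 servings → $6.88.
broccoli only: max(25/3, 191/76) = 8.333 servings → $5.83.
black beans + strawberries: the both-tight solution has a negative serving — not a feasible corner.
black beans + pasta with both tight: 1.062 servings and 7.719 servings → $5.15.
black beans + broccoli with both tight: 2.471 servings and 0.9199 servings → $2.74.
strawberries + pasta with both tight: 4.857 servings and 5.214 servings → $9.91.
strawberries + broccoli with both tight: 7.899 servings and 0.4345 servings → $11.76.
pasta + broccoli: intersection lies outside the first quadrant.
Cheapest feasible corner: $2.74.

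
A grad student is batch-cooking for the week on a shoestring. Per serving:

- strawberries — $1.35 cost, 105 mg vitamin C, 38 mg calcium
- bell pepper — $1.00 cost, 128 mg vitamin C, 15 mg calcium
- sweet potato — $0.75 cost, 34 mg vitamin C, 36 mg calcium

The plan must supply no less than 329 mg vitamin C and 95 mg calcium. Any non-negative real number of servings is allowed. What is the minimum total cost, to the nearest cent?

$3.42

This is a tiny linear program; its minimum lies at a vertex of the feasible set. List the vertices and price them.
strawberries only: max(329/105, 95/38) = 3.133 servings → $4.23.
bell pepper only: max(329/128, 95/15) = 6.333 servings → $6.33.
sweet potato only: max(329/34, 95/36) = 9.676 servings → $7.26.
strawberries + bell pepper with both tight: 2.197 servings and 0.7683 servings → $3.73.
strawberries + sweet potato: the both-tight solution has a negative serving — not a feasible corner.
bell pepper + sweet potato with both tight: 2.102 servings and 1.763 servings → $3.42.
So the least-cost plan costs $3.42.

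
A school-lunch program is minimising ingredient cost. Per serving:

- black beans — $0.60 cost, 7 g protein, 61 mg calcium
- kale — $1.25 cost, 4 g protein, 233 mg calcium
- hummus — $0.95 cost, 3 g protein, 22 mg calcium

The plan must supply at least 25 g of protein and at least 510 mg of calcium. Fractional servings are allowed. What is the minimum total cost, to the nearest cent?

With two linear requirements the optimum uses one or two foods; enumerate the corners.
black beans only: max(25/7, 510/61) = 8.361 servings → $5.02.
kale only: max(25/4, 510/233) = 6.25 servings → $7.81.
hummus only: max(25/3, 510/22) = 23.18 servings → $22.02.
black beans + kale with both tight: 2.729 servings and 1.474 servings → $3.48.
black beans + hummus with both targets exact would need a negative amount; discard.
kale + hummus with both tight: 1.604 servings and 6.195 servings → $7.89.
So the least-cost plan costs $3.48.

$3.48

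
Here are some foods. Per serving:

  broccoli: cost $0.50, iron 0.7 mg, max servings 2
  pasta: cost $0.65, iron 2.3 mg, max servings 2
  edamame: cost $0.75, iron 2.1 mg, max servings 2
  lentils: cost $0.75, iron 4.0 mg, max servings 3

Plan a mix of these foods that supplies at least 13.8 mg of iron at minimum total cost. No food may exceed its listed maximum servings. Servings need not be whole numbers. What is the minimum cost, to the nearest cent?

Cost per mg of iron: lentils $0.1875, pasta $0.2826, edamame $0.3571, broccoli $0.7143.
Take 3 servings of lentils: +12.0 mg iron for $2.25 (total $2.25, still need 1.8 mg).
Take 0.7826 servings of pasta: +1.8 mg iron for $0.51 (total $2.76, still need 0.0 mg).
Filling from the cheapest source first is optimal under one linear minimum: $2.76.

$2.76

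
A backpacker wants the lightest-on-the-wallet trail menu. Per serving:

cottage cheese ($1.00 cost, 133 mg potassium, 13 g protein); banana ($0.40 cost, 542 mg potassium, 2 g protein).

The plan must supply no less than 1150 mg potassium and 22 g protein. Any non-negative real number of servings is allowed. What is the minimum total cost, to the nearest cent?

For a min-cost LP with two ≥-constraints, a basic feasible solution has at most two positive variables.
cottage cheese only: max(1150/133, 22/13) = 8.647 servings → $8.65.
banana only: max(1150/542, 22/2) = 11 servings → $4.40.
cottage cheese + banana with both tight: 1.419 servings and 1.773 servings → $2.13.
Cheapest feasible corner: $2.13.

$2.13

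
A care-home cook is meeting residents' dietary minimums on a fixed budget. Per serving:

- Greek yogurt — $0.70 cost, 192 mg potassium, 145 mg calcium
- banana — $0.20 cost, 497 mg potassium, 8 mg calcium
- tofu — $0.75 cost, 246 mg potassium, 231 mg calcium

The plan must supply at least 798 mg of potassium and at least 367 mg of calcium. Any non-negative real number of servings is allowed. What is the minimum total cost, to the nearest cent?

Greek yogurt only: max(798/192, 367/145) = 4.156 servings → $2.91.
banana only: max(798/497, 367/8) = 45.88 servings → $9.18.
tofu only: max(798/246, 367/231) = 3.244 servings → $2.43.
Greek yogurt + banana with both tight: 2.496 servings and 0.6415 servings → $1.88.
Greek yogurt + tofu: the both-tight solution has a negative serving — not a feasible corner.
banana + tofu with both tight: 0.8335 servings and 1.56 servings → $1.34.
Cheapest feasible corner: $1.34.

$1.34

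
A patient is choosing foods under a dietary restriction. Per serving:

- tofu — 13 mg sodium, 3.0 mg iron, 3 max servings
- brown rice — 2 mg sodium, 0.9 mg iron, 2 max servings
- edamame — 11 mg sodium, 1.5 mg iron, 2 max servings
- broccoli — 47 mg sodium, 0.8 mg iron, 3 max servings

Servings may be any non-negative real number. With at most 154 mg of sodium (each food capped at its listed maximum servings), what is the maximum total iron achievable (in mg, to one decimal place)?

15.3 mg

Iron per mg sodium: brown rice 0.45, tofu 0.2308, edamame 0.1364, broccoli 0.01702.
Take 2 servings of brown rice: uses 4 mg sodium, +1.8 mg iron (running total 1.8 mg).
Take 3 servings of tofu: uses 39 mg sodium, +9.0 mg iron (running total 10.8 mg).
Take 2 servings of edamame: uses 22 mg sodium, +3.0 mg iron (running total 13.8 mg).
Take 1.894 servings of broccoli: uses 89 mg sodium, +1.5 mg iron (running total 15.3 mg).
Greedy by best ratio exhausts the sodium allowance optimally: 15.3 mg.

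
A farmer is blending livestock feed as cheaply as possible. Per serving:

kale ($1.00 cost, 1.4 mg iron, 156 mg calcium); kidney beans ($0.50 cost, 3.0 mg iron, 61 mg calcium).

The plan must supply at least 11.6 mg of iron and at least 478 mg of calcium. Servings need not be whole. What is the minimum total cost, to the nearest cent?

$3.39

The cheapest plan sits at a corner of the feasible region — with two constraints it uses at most two foods.
kale only: max(11.6/1.4, 478/156) = 8.286 servings → $8.29.
kidney beans only: max(11.6/3.0, 478/61) = 7.836 servings → $3.92.
kale + kidney beans with both tight: 1.899 servings and 2.981 servings → $3.39.
Cheapest feasible corner: $3.39.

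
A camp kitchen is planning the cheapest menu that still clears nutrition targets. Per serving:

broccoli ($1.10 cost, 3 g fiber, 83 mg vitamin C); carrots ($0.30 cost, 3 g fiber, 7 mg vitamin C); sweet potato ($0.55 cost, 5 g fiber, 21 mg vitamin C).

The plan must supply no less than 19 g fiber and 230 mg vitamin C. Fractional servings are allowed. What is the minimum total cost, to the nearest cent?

$3.73

This is a tiny linear program; its minimum lies at a vertex of the feasible set. List the vertices and price them.
broccoli only: max(19/3, 230/83) = 6.333 servings → $6.97.
carrots only: max(19/3, 230/7) = 32.86 servings → $9.86.
sweet potato only: max(19/5, 230/21) = 10.95 servings → $6.02.
broccoli + carrots with both tight: 2.443 servings and 3.89 servings → $3.85.
broccoli + sweet potato with both tight: 2.134 servings and 2.52 servings → $3.73.
carrots + sweet potato: the both-tight solution has a negative serving — not a feasible corner.
Cheapest feasible corner: $3.73.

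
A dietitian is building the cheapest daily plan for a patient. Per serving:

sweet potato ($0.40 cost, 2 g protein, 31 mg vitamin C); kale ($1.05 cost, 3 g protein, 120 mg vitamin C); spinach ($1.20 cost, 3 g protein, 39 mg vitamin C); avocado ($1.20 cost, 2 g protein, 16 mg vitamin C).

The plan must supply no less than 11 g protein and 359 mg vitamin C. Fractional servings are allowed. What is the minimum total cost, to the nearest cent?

$3.35

sweet potato only: max(11/2, 359/31) = 11.58 servings → $4.63.
kale only: max(11/3, 359/120) = 3.667 servings → $3.85.
spinach only: max(11/3, 359/39) = 9.205 servings → $11.05.
avocado only: max(11/2, 359/16) = 22.44 servings → $26.93.
sweet potato + kale with both tight: 1.653 servings and 2.565 servings → $3.35.
sweet potato + spinach: the both-tight solution has a negative serving — not a feasible corner.
sweet potato + avocado with both targets exact would need a negative amount; discard.
kale + spinach with both tight: 2.667 servings and 1 serving → $4.00.
kale + avocado with both tight: 2.823 servings and 1.266 servings → $4.48.
spinach + avocado: intersection lies outside the first quadrant.
The minimum over all feasible corners is $3.35.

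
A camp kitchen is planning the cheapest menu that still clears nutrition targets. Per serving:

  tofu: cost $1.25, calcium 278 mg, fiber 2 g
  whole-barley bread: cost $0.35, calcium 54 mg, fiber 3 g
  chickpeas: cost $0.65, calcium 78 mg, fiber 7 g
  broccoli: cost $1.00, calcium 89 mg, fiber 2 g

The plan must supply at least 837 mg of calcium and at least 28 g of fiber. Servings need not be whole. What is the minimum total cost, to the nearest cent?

At the optimum either one food covers both requirements or two foods hit both targets exactly; no other combination can be cheaper.
tofu only: max(837/278, 28/2) = 14 servings → $17.50.
whole-barley bread only: max(837/54, 28/3) = 15.5 servings → $5.42.
chickpeas only: max(837/78, 28/7) = 10.73 servings → $6.97.
broccoli only: max(837/89, 28/2) = 14 servings → $14.00.
tofu + whole-barley bread with both tight: 1.376 servings and 8.416 servings → $4.67.
tofu + chickpeas with both tight: 2.053 servings and 3.413 servings → $4.79.
tofu + broccoli with both targets exact would need a negative amount; discard.
whole-barley bread + chickpeas: intersection lies outside the first quadrant.
whole-barley bread + broccoli with both tight: 5.145 servings and 6.283 servings → $8.08.
chickpeas + broccoli with both tight: 1.752 servings and 7.869 servings → $9.01.
Cheapest feasible corner: $4.67.

$4.67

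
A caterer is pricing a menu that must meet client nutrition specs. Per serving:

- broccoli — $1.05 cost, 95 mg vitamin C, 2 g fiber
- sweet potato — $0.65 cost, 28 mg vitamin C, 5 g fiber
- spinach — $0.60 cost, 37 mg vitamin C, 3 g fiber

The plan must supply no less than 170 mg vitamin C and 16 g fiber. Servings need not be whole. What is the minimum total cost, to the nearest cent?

Minimising a linear cost over {vitamin C ≥ 170, fiber ≥ 16, servings ≥ 0} — the optimum is at a vertex, using one or two foods.
broccoli only: max(170/95, 16/2) = 8 servings → $8.40.
sweet potato only: max(170/28, 16/5) = 6.071 servings → $3.95.
spinach only: max(170/37, 16/3) = 5.333 servings → $3.20.
broccoli + sweet potato with both tight: 0.9594 servings and 2.816 servings → $2.84.
broccoli + spinach: the both-tight solution has a negative serving — not a feasible corner.
sweet potato + spinach with both tight: 0.8119 servings and 3.98 servings → $2.92.
The minimum over all feasible corners is $2.84.

$2.84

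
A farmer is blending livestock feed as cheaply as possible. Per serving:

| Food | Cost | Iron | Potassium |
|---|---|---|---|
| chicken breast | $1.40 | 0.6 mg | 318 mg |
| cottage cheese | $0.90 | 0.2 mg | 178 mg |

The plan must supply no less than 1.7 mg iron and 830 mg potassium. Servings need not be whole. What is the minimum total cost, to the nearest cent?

$3.97

Two binding constraints pin down two serving amounts, so the optimal mix uses at most two foods. The candidates are each food alone (scaled to the tighter of iron/potassium) and each pair with both constraints tight.
chicken breast only: max(1.7/0.6, 830/318) = 2.833 servings → $3.97.
cottage cheese only: max(1.7/0.2, 830/178) = 8.5 servings → $7.65.
chicken breast + cottage cheese with both targets exact would need a negative amount; discard.
The minimum over all feasible corners is $3.97.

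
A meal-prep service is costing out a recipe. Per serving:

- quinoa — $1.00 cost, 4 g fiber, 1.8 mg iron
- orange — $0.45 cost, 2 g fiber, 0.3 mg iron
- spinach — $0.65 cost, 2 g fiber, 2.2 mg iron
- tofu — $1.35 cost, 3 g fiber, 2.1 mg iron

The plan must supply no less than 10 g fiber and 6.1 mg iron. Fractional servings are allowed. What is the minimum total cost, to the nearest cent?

$2.68

With two linear requirements the optimum uses one or two foods; enumerate the corners.
quinoa only: max(10/4, 6.1/1.8) = 3.389 servings → $3.39.
orange only: max(10/2, 6.1/0.3) = 20.33 servings → $9.15.
spinach only: max(10/2, 6.1/2.2) = 5 servings → $3.25.
tofu only: max(10/3, 6.1/2.1) = 3.333 servings → $4.50.
quinoa + orange: the both-tight solution has a negative serving — not a feasible corner.
quinoa + spinach with both tight: 1.885 servings and 1.231 servings → $2.68.
quinoa + tofu with both tight: 0.9 servings and 2.133 servings → $3.78.
orange + spinach with both tight: 2.579 servings and 2.421 servings → $2.73.
orange + tofu with both tight: 0.8182 servings and 2.788 servings → $4.13.
spinach + tofu: the both-tight solution has a negative serving — not a feasible corner.
Cheapest feasible corner: $2.68.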